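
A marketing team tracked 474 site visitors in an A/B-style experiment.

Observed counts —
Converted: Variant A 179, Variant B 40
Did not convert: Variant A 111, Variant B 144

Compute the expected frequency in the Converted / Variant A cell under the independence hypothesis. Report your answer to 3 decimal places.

Row total (Converted) = 219; column total (Variant A) = 290; grand total N = 474.
Expected count = (row total × column total) / N = 219 × 290 / 474 = 133.987.

133.987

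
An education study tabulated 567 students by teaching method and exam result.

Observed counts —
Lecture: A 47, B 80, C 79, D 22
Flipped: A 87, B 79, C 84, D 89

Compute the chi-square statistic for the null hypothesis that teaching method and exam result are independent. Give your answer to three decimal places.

Row totals: 228, 339. Column totals: 134, 159, 163, 111. Grand total N = 567.
Expected counts (row total × column total / N):
  Lecture, A: 228×134/567 = 53.8836
  Lecture, B: 228×159/567 = 63.9365
  Lecture, C: 228×163/567 = 65.5450
  Lecture, D: 228×111/567 = 44.6349
  Flipped, A: 339×134/567 = 80.1164
  Flipped, B: 339×159/567 = 95.0635
  Flipped, C: 339×163/567 = 97.4550
  Flipped, D: 339×111/567 = 66.3651
Contributions (O − E)²/E:
  (47 − 53.8836)²/53.8836 = 0.8794
  (80 − 63.9365)²/63.9365 = 4.0358
  (79 − 65.5450)²/65.5450 = 2.7620
  (22 − 44.6349)²/44.6349 = 11.4784
  (87 − 80.1164)²/80.1164 = 0.5914
  (79 − 95.0635)²/95.0635 = 2.7144
  (84 − 97.4550)²/97.4550 = 1.8576
  (89 − 66.3651)²/66.3651 = 7.7200
χ² = 0.8794 + 4.0358 + 2.7620 + 11.4784 + 0.5914 + 2.7144 + 1.8576 + 7.7200 = 32.039

32.039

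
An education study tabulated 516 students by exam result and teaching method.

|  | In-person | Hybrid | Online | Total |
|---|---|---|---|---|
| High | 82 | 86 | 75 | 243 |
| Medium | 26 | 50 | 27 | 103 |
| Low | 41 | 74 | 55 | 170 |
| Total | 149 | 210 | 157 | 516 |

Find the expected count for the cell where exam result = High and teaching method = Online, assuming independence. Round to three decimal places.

Row total (High) = 243; column total (Online) = 157; grand total N = 516.
Expected count = (row total × column total) / N = 243 × 157 / 516 = 73.936.

73.936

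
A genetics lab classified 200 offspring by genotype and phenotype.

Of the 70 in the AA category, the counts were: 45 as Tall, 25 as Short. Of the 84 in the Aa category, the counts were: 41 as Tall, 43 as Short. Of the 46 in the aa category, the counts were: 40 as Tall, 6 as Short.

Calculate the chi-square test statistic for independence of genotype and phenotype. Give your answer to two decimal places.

18.63

Row totals: 70, 84, 46. Column totals: 126, 74. Grand total N = 200.
Expected counts (row total × column total / N):
  AA, Tall: 70×126/200 = 44.100
  AA, Short: 70×74/200 = 25.900
  Aa, Tall: 84×126/200 = 52.920
  Aa, Short: 84×74/200 = 31.080
  aa, Tall: 46×126/200 = 28.980
  aa, Short: 46×74/200 = 17.020
Contributions (O − E)²/E:
  (45 − 44.100)²/44.100 = 0.0184
  (25 − 25.900)²/25.900 = 0.0313
  (41 − 52.920)²/52.920 = 2.6849
  (43 − 31.080)²/31.080 = 4.5716
  (40 − 28.980)²/28.980 = 4.1905
  (6 − 17.020)²/17.020 = 7.1352
χ² = 0.0184 + 0.0313 + 2.6849 + 4.5716 + 4.1905 + 7.1352 = 18.63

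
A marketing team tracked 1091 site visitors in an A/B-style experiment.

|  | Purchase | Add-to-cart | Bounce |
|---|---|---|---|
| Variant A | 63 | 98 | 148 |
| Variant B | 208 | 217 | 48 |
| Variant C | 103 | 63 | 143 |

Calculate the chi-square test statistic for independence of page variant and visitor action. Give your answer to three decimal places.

184.351

Row totals: 309, 473, 309. Column totals: 374, 378, 339. Grand total N = 1091.
Expected counts (row total × column total / N):
  Variant A, Purchase: 309×374/1091 = 105.9267
  Variant A, Add-to-cart: 309×378/1091 = 107.0596
  Variant A, Bounce: 309×339/1091 = 96.0137
  Variant B, Purchase: 473×374/1091 = 162.1467
  Variant B, Add-to-cart: 473×378/1091 = 163.8808
  Variant B, Bounce: 473×339/1091 = 146.9725
  Variant C, Purchase: 309×374/1091 = 105.9267
  Variant C, Add-to-cart: 309×378/1091 = 107.0596
  Variant C, Bounce: 309×339/1091 = 96.0137
Contributions (O − E)²/E:
  (63 − 105.9267)²/105.9267 = 17.3960
  (98 − 107.0596)²/107.0596 = 0.7666
  (148 − 96.0137)²/96.0137 = 28.1478
  (208 − 162.1467)²/162.1467 = 12.9668
  (217 − 163.8808)²/163.8808 = 17.2177
  (48 − 146.9725)²/146.9725 = 66.6489
  (103 − 105.9267)²/105.9267 = 0.0809
  (63 − 107.0596)²/107.0596 = 18.1324
  (143 − 96.0137)²/96.0137 = 22.9937
χ² = 17.3960 + 0.7666 + 28.1478 + 12.9668 + 17.2177 + 66.6489 + 0.0809 + 18.1324 + 22.9937 = 184.351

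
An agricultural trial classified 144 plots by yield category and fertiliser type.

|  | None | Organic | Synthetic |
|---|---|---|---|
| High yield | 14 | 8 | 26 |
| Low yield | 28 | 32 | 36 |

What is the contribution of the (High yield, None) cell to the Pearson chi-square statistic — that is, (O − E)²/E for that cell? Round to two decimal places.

Row total (High yield) = 48; column total (None) = 42; N = 144.
Expected count E = 48 × 42 / 144 = 14.000.
Contribution = (O − E)²/E = (14 − 14.000)² / 14.000 = 0.00.

0.00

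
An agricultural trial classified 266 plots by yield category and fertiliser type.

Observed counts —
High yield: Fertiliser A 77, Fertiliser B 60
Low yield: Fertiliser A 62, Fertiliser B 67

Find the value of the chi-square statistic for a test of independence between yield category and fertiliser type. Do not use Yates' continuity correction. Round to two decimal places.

1.77

Row totals: 137, 129. Column totals: 139, 127. Grand total N = 266.
Expected counts (row total × column total / N):
  High yield, Fertiliser A: 137×139/266 = 71.590
  High yield, Fertiliser B: 137×127/266 = 65.410
  Low yield, Fertiliser A: 129×139/266 = 67.410
  Low yield, Fertiliser B: 129×127/266 = 61.590
Contributions (O − E)²/E:
  (77 − 71.590)²/71.590 = 0.4088
  (60 − 65.410)²/65.410 = 0.4475
  (62 − 67.410)²/67.410 = 0.4342
  (67 − 61.590)²/61.590 = 0.4752
χ² = 0.4088 + 0.4475 + 0.4342 + 0.4752 = 1.77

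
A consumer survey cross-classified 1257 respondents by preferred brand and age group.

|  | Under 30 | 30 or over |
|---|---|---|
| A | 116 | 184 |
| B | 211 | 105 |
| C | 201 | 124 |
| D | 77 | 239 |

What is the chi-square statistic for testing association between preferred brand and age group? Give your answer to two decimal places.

Row totals: 300, 316, 325, 316. Column totals: 605, 652. Grand total N = 1257.
Expected counts (row total × column total / N):
  A, Under 30: 300×605/1257 = 144.3914
  A, 30 or over: 300×652/1257 = 155.6086
  B, Under 30: 316×605/1257 = 152.0923
  B, 30 or over: 316×652/1257 = 163.9077
  C, Under 30: 325×605/1257 = 156.4240
  C, 30 or over: 325×652/1257 = 168.5760
  D, Under 30: 316×605/1257 = 152.0923
  D, 30 or over: 316×652/1257 = 163.9077
Contributions (O − E)²/E:
  (116 − 144.3914)²/144.3914 = 5.5825
  (184 − 155.6086)²/155.6086 = 5.1801
  (211 − 152.0923)²/152.0923 = 22.8159
  (105 − 163.9077)²/163.9077 = 21.1712
  (201 − 156.4240)²/156.4240 = 12.7028
  (124 − 168.5760)²/168.5760 = 11.7871
  (77 − 152.0923)²/152.0923 = 37.0752
  (239 − 163.9077)²/163.9077 = 34.4026
χ² = 5.5825 + 5.1801 + 22.8159 + 21.1712 + 12.7028 + 11.7871 + 37.0752 + 34.4026 = 150.72

150.72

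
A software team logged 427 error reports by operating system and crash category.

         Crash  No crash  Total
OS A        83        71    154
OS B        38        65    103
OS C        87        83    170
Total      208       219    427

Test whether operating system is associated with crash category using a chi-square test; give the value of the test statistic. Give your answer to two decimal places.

7.83

Grand total N = 427.
Expected counts (row total × column total / N):
  OS A, Crash: 154×208/427 = 75.016
  OS A, No crash: 154×219/427 = 78.984
  OS B, Crash: 103×208/427 = 50.173
  OS B, No crash: 103×219/427 = 52.827
  OS C, Crash: 170×208/427 = 82.810
  OS C, No crash: 170×219/427 = 87.190
Contributions (O − E)²/E:
  (83 − 75.016)²/75.016 = 0.8497
  (71 − 78.984)²/78.984 = 0.8071
  (38 − 50.173)²/50.173 = 2.9534
  (65 − 52.827)²/52.827 = 2.8050
  (87 − 82.810)²/82.810 = 0.2120
  (83 − 87.190)²/87.190 = 0.2014
χ² = 0.8497 + 0.8071 + 2.9534 + 2.8050 + 0.2120 + 0.2014 = 7.83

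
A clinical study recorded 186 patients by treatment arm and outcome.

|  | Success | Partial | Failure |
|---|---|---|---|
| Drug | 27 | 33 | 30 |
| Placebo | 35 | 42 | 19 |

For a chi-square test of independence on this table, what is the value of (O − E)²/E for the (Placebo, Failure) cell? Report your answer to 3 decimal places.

1.565

Row total (Placebo) = 96; column total (Failure) = 49; N = 186.
Expected count E = 96 × 49 / 186 = 25.2903.
Contribution = (O − E)²/E = (19 − 25.2903)² / 25.2903 = 1.565.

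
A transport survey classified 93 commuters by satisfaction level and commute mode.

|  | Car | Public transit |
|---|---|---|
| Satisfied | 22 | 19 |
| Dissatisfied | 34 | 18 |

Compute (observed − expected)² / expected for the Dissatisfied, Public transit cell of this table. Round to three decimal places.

Row total (Dissatisfied) = 52; column total (Public transit) = 37; N = 93.
Expected count E = 52 × 37 / 93 = 20.6882.
Contribution = (O − E)²/E = (18 − 20.6882)² / 20.6882 = 0.349.

0.349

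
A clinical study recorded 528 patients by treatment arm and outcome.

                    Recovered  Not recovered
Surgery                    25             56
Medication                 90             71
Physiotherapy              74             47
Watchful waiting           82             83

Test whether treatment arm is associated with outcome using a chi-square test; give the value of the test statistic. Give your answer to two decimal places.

Row totals: 81, 161, 121, 165. Column totals: 271, 257. Grand total N = 528.
Expected counts (row total × column total / N):
  Surgery, Recovered: 81×271/528 = 41.574
  Surgery, Not recovered: 81×257/528 = 39.426
  Medication, Recovered: 161×271/528 = 82.634
  Medication, Not recovered: 161×257/528 = 78.366
  Physiotherapy, Recovered: 121×271/528 = 62.104
  Physiotherapy, Not recovered: 121×257/528 = 58.896
  Watchful waiting, Recovered: 165×271/528 = 84.688
  Watchful waiting, Not recovered: 165×257/528 = 80.312
Contributions (O − E)²/E:
  (25 − 41.574)²/41.574 = 6.6074
  (56 − 39.426)²/39.426 = 6.9674
  (90 − 82.634)²/82.634 = 0.6566
  (71 − 78.366)²/78.366 = 0.6924
  (74 − 62.104)²/62.104 = 2.2787
  (47 − 58.896)²/58.896 = 2.4028
  (82 − 84.688)²/84.688 = 0.0853
  (83 − 80.312)²/80.312 = 0.0900
χ² = 6.6074 + 6.9674 + 0.6566 + 0.6924 + 2.2787 + 2.4028 + 0.0853 + 0.0900 = 19.78

19.78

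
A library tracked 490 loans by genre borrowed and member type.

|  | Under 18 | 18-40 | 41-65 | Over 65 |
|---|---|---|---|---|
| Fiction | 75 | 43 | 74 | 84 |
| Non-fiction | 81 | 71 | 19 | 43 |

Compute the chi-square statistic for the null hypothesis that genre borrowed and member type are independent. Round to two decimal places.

Row totals: 276, 214. Column totals: 156, 114, 93, 127. Grand total N = 490.
Expected counts (row total × column total / N):
  Fiction, Under 18: 276×156/490 = 87.869
  Fiction, 18-40: 276×114/490 = 64.212
  Fiction, 41-65: 276×93/490 = 52.384
  Fiction, Over 65: 276×127/490 = 71.535
  Non-fiction, Under 18: 214×156/490 = 68.131
  Non-fiction, 18-40: 214×114/490 = 49.788
  Non-fiction, 41-65: 214×93/490 = 40.616
  Non-fiction, Over 65: 214×127/490 = 55.465
Contributions (O − E)²/E:
  (75 − 87.869)²/87.869 = 1.8848
  (43 − 64.212)²/64.212 = 7.0072
  (74 − 52.384)²/52.384 = 8.9197
  (84 − 71.535)²/71.535 = 2.1720
  (81 − 68.131)²/68.131 = 2.4308
  (71 − 49.788)²/49.788 = 9.0373
  (19 − 40.616)²/40.616 = 11.5041
  (43 − 55.465)²/55.465 = 2.8013
χ² = 1.8848 + 7.0072 + 8.9197 + 2.1720 + 2.4308 + 9.0373 + 11.5041 + 2.8013 = 45.76

45.76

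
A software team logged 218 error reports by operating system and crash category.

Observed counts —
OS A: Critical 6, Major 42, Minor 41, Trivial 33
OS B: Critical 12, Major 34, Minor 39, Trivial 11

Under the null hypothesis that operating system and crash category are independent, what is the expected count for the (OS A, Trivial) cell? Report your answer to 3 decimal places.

24.624

Row total (OS A) = 122; column total (Trivial) = 44; grand total N = 218.
Expected count = (row total × column total) / N = 122 × 44 / 218 = 24.624.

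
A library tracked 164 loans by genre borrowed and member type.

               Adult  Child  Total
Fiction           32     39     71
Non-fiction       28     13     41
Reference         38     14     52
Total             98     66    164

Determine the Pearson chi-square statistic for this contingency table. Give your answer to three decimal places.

11.447

Grand total N = 164.
Expected counts (row total × column total / N):
  Fiction, Adult: 71×98/164 = 42.42683
  Fiction, Child: 71×66/164 = 28.57317
  Non-fiction, Adult: 41×98/164 = 24.50000
  Non-fiction, Child: 41×66/164 = 16.50000
  Reference, Adult: 52×98/164 = 31.07317
  Reference, Child: 52×66/164 = 20.92683
Contributions (O − E)²/E:
  (32 − 42.42683)²/42.42683 = 2.5625
  (39 − 28.57317)²/28.57317 = 3.8049
  (28 − 24.50000)²/24.50000 = 0.5000
  (13 − 16.50000)²/16.50000 = 0.7424
  (38 − 31.07317)²/31.07317 = 1.5441
  (14 − 20.92683)²/20.92683 = 2.2928
χ² = 2.5625 + 3.8049 + 0.5000 + 0.7424 + 1.5441 + 2.2928 = 11.447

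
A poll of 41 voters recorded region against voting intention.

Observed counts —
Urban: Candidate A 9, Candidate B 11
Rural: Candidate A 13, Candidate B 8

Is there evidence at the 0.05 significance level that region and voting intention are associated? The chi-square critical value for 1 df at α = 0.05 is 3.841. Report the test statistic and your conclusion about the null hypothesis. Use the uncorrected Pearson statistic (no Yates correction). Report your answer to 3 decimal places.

Row totals: 20, 21. Column totals: 22, 19. Grand total N = 41.
Expected counts (row total × column total / N):
  Urban, Candidate A: 20×22/41 = 10.7317
  Urban, Candidate B: 20×19/41 = 9.2683
  Rural, Candidate A: 21×22/41 = 11.2683
  Rural, Candidate B: 21×19/41 = 9.7317
Contributions (O − E)²/E:
  (9 − 10.7317)²/10.7317 = 0.2794
  (11 − 9.2683)²/9.2683 = 0.3236
  (13 − 11.2683)²/11.2683 = 0.2661
  (8 − 9.7317)²/9.7317 = 0.3081
χ² = 0.2794 + 0.3236 + 0.2661 + 0.3081 = 1.177
df = (2−1)(2−1) = 1. Since 1.177 < 3.841, fail to reject the null hypothesis of independence at α = 0.05.

1.177; fail to reject H₀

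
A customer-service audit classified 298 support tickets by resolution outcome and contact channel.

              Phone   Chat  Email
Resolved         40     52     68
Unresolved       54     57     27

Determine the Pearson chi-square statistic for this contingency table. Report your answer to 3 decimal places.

18.486

Row totals: 160, 138. Column totals: 94, 109, 95. Grand total N = 298.
Expected counts (row total × column total / N):
  Resolved, Phone: 160×94/298 = 50.4698
  Resolved, Chat: 160×109/298 = 58.5235
  Resolved, Email: 160×95/298 = 51.0067
  Unresolved, Phone: 138×94/298 = 43.5302
  Unresolved, Chat: 138×109/298 = 50.4765
  Unresolved, Email: 138×95/298 = 43.9933
Contributions (O − E)²/E:
  (40 − 50.4698)²/50.4698 = 2.1719
  (52 − 58.5235)²/58.5235 = 0.7272
  (68 − 51.0067)²/51.0067 = 5.6615
  (54 − 43.5302)²/43.5302 = 2.5182
  (57 − 50.4765)²/50.4765 = 0.8431
  (27 − 43.9933)²/43.9933 = 6.5640
χ² = 2.1719 + 0.7272 + 5.6615 + 2.5182 + 0.8431 + 6.5640 = 18.486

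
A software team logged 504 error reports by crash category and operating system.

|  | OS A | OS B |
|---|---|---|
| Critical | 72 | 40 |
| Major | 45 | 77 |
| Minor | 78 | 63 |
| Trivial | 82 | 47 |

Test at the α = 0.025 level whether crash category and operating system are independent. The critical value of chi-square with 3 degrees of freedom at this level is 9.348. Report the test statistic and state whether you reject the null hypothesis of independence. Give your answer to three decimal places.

Row totals: 112, 122, 141, 129. Column totals: 277, 227. Grand total N = 504.
Expected counts (row total × column total / N):
  Critical, OS A: 112×277/504 = 61.55556
  Critical, OS B: 112×227/504 = 50.44444
  Major, OS A: 122×277/504 = 67.05159
  Major, OS B: 122×227/504 = 54.94841
  Minor, OS A: 141×277/504 = 77.49405
  Minor, OS B: 141×227/504 = 63.50595
  Trivial, OS A: 129×277/504 = 70.89881
  Trivial, OS B: 129×227/504 = 58.10119
Contributions (O − E)²/E:
  (72 − 61.55556)²/61.55556 = 1.7722
  (40 − 50.44444)²/50.44444 = 2.1625
  (45 − 67.05159)²/67.05159 = 7.2522
  (77 − 54.94841)²/54.94841 = 8.8496
  (78 − 77.49405)²/77.49405 = 0.0033
  (63 − 63.50595)²/63.50595 = 0.0040
  (82 − 70.89881)²/70.89881 = 1.7382
  (47 − 58.10119)²/58.10119 = 2.1211
χ² = 1.7722 + 2.1625 + 7.2522 + 8.8496 + 0.0033 + 0.0040 + 1.7382 + 2.1211 = 23.903
df = (4−1)(2−1) = 3. Since 23.903 > 9.348, reject the null hypothesis of independence at α = 0.025.

23.903; reject H₀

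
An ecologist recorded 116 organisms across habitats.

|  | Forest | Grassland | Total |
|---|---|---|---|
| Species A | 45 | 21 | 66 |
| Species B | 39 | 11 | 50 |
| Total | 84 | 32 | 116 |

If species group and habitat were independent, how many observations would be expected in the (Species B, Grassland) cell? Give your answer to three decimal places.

13.793

Row total (Species B) = 50; column total (Grassland) = 32; grand total N = 116.
Expected count = (row total × column total) / N = 50 × 32 / 116 = 13.793.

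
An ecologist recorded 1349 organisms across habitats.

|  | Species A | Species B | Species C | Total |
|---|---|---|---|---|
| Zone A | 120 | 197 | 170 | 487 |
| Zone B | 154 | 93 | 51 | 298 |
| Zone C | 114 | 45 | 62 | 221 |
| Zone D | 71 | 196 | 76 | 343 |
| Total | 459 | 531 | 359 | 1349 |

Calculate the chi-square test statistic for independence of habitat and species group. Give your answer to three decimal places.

Grand total N = 1349.
Expected counts (row total × column total / N):
  Zone A, Species A: 487×459/1349 = 165.7027
  Zone A, Species B: 487×531/1349 = 191.6953
  Zone A, Species C: 487×359/1349 = 129.6019
  Zone B, Species A: 298×459/1349 = 101.3951
  Zone B, Species B: 298×531/1349 = 117.3002
  Zone B, Species C: 298×359/1349 = 79.3047
  Zone C, Species A: 221×459/1349 = 75.1957
  Zone C, Species B: 221×531/1349 = 86.9911
  Zone C, Species C: 221×359/1349 = 58.8132
  Zone D, Species A: 343×459/1349 = 116.7064
  Zone D, Species B: 343×531/1349 = 135.0133
  Zone D, Species C: 343×359/1349 = 91.2802
Contributions (O − E)²/E:
  (120 − 165.7027)²/165.7027 = 12.6053
  (197 − 191.6953)²/191.6953 = 0.1468
  (170 − 129.6019)²/129.6019 = 12.5925
  (154 − 101.3951)²/101.3951 = 27.2920
  (93 − 117.3002)²/117.3002 = 5.0341
  (51 − 79.3047)²/79.3047 = 10.1023
  (114 − 75.1957)²/75.1957 = 20.0247
  (45 − 86.9911)²/86.9911 = 20.2693
  (62 − 58.8132)²/58.8132 = 0.1727
  (71 − 116.7064)²/116.7064 = 17.9003
  (196 − 135.0133)²/135.0133 = 27.5482
  (76 − 91.2802)²/91.2802 = 2.5579
χ² = 12.6053 + 0.1468 + 12.5925 + 27.2920 + 5.0341 + 10.1023 + 20.0247 + 20.2693 + 0.1727 + 17.9003 + 27.5482 + 2.5579 = 156.246

156.246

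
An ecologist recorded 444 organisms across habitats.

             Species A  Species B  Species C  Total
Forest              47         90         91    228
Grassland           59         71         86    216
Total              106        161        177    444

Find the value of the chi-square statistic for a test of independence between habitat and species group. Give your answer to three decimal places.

3.420

Grand total N = 444.
Expected counts (row total × column total / N):
  Forest, Species A: 228×106/444 = 54.4324
  Forest, Species B: 228×161/444 = 82.6757
  Forest, Species C: 228×177/444 = 90.8919
  Grassland, Species A: 216×106/444 = 51.5676
  Grassland, Species B: 216×161/444 = 78.3243
  Grassland, Species C: 216×177/444 = 86.1081
Contributions (O − E)²/E:
  (47 − 54.4324)²/54.4324 = 1.0148
  (90 − 82.6757)²/82.6757 = 0.6489
  (91 − 90.8919)²/90.8919 = 0.0001
  (59 − 51.5676)²/51.5676 = 1.0712
  (71 − 78.3243)²/78.3243 = 0.6849
  (86 − 86.1081)²/86.1081 = 0.0001
χ² = 1.0148 + 0.6489 + 0.0001 + 1.0712 + 0.6849 + 0.0001 = 3.420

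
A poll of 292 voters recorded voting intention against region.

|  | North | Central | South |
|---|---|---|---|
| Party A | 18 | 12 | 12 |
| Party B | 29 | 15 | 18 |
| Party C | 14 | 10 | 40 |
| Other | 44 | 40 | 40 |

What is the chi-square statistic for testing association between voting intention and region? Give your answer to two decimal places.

Row totals: 42, 62, 64, 124. Column totals: 105, 77, 110. Grand total N = 292.
Expected counts (row total × column total / N):
  Party A, North: 42×105/292 = 15.103
  Party A, Central: 42×77/292 = 11.075
  Party A, South: 42×110/292 = 15.822
  Party B, North: 62×105/292 = 22.295
  Party B, Central: 62×77/292 = 16.349
  Party B, South: 62×110/292 = 23.356
  Party C, North: 64×105/292 = 23.014
  Party C, Central: 64×77/292 = 16.877
  Party C, South: 64×110/292 = 24.110
  Other, North: 124×105/292 = 44.589
  Other, Central: 124×77/292 = 32.699
  Other, South: 124×110/292 = 46.712
Contributions (O − E)²/E:
  (18 − 15.103)²/15.103 = 0.5557
  (12 − 11.075)²/11.075 = 0.0773
  (12 − 15.822)²/15.822 = 0.9233
  (29 − 22.295)²/22.295 = 2.0165
  (15 − 16.349)²/16.349 = 0.1113
  (18 − 23.356)²/23.356 = 1.2282
  (14 − 23.014)²/23.014 = 3.5306
  (10 − 16.877)²/16.877 = 2.8022
  (40 − 24.110)²/24.110 = 10.4725
  (44 − 44.589)²/44.589 = 0.0078
  (40 − 32.699)²/32.699 = 1.6302
  (40 − 46.712)²/46.712 = 0.9644
χ² = 0.5557 + 0.0773 + 0.9233 + 2.0165 + 0.1113 + 1.2282 + 3.5306 + 2.8022 + 10.4725 + 0.0078 + 1.6302 + 0.9644 = 24.32

24.32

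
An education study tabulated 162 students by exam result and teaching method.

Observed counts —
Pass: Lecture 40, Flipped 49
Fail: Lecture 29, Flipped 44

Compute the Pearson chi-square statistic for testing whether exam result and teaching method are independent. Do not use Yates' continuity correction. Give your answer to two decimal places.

0.45

Row totals: 89, 73. Column totals: 69, 93. Grand total N = 162.
Expected counts (row total × column total / N):
  Pass, Lecture: 89×69/162 = 37.907
  Pass, Flipped: 89×93/162 = 51.093
  Fail, Lecture: 73×69/162 = 31.093
  Fail, Flipped: 73×93/162 = 41.907
Contributions (O − E)²/E:
  (40 − 37.907)²/37.907 = 0.1156
  (49 − 51.093)²/51.093 = 0.0857
  (29 − 31.093)²/31.093 = 0.1409
  (44 − 41.907)²/41.907 = 0.1045
χ² = 0.1156 + 0.0857 + 0.1409 + 0.1045 = 0.45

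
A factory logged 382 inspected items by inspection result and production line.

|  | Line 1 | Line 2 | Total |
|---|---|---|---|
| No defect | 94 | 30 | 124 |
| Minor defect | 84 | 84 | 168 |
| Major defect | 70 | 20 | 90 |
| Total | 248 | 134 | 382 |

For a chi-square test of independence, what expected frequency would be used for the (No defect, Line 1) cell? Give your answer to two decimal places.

Row total (No defect) = 124; column total (Line 1) = 248; grand total N = 382.
Expected count = (row total × column total) / N = 124 × 248 / 382 = 80.50.

80.50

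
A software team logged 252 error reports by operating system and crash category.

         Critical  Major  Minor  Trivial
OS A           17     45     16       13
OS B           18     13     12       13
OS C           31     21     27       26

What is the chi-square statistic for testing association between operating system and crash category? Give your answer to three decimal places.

22.477

Row totals: 91, 56, 105. Column totals: 66, 79, 55, 52. Grand total N = 252.
Expected counts (row total × column total / N):
  OS A, Critical: 91×66/252 = 23.8333
  OS A, Major: 91×79/252 = 28.5278
  OS A, Minor: 91×55/252 = 19.8611
  OS A, Trivial: 91×52/252 = 18.7778
  OS B, Critical: 56×66/252 = 14.6667
  OS B, Major: 56×79/252 = 17.5556
  OS B, Minor: 56×55/252 = 12.2222
  OS B, Trivial: 56×52/252 = 11.5556
  OS C, Critical: 105×66/252 = 27.5000
  OS C, Major: 105×79/252 = 32.9167
  OS C, Minor: 105×55/252 = 22.9167
  OS C, Trivial: 105×52/252 = 21.6667
Contributions (O − E)²/E:
  (17 − 23.8333)²/23.8333 = 1.9592
  (45 − 28.5278)²/28.5278 = 9.5112
  (16 − 19.8611)²/19.8611 = 0.7506
  (13 − 18.7778)²/18.7778 = 1.7778
  (18 − 14.6667)²/14.6667 = 0.7576
  (13 − 17.5556)²/17.5556 = 1.1822
  (12 − 12.2222)²/12.2222 = 0.0040
  (13 − 11.5556)²/11.5556 = 0.1805
  (31 − 27.5000)²/27.5000 = 0.4455
  (21 − 32.9167)²/32.9167 = 4.3142
  (27 − 22.9167)²/22.9167 = 0.7276
  (26 − 21.6667)²/21.6667 = 0.8667
χ² = 1.9592 + 9.5112 + 0.7506 + 1.7778 + 0.7576 + 1.1822 + 0.0040 + 0.1805 + 0.4455 + 4.3142 + 0.7276 + 0.8667 = 22.477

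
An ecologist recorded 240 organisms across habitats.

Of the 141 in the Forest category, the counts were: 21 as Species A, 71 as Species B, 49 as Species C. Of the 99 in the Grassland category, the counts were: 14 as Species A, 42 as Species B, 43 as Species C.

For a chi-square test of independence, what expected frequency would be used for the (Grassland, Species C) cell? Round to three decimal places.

Row total (Grassland) = 99; column total (Species C) = 92; grand total N = 240.
Expected count = (row total × column total) / N = 99 × 92 / 240 = 37.950.

37.950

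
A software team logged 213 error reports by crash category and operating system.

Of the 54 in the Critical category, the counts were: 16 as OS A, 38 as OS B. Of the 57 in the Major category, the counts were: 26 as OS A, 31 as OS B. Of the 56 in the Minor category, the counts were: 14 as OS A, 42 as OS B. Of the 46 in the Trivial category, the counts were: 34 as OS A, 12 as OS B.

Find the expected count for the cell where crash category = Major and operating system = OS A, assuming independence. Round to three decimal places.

Row total (Major) = 57; column total (OS A) = 90; grand total N = 213.
Expected count = (row total × column total) / N = 57 × 90 / 213 = 24.085.

24.085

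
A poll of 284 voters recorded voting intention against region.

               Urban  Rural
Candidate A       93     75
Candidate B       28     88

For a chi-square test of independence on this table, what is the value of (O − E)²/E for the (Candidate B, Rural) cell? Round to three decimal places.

6.893

Row total (Candidate B) = 116; column total (Rural) = 163; N = 284.
Expected count E = 116 × 163 / 284 = 66.5775.
Contribution = (O − E)²/E = (88 − 66.5775)² / 66.5775 = 6.893.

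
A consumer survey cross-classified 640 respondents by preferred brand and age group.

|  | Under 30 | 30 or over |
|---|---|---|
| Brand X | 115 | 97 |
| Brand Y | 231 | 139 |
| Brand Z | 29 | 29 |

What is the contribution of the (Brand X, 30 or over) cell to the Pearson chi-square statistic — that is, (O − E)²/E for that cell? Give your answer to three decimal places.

0.968

Row total (Brand X) = 212; column total (30 or over) = 265; N = 640.
Expected count E = 212 × 265 / 640 = 87.78125.
Contribution = (O − E)²/E = (97 − 87.78125)² / 87.78125 = 0.968.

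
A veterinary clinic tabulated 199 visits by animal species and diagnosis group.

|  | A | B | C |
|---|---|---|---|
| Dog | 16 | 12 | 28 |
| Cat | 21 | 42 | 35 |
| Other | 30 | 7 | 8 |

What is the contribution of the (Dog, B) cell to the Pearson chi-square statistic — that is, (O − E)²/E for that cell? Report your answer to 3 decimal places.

Row total (Dog) = 56; column total (B) = 61; N = 199.
Expected count E = 56 × 61 / 199 = 17.1658.
Contribution = (O − E)²/E = (12 − 17.1658)² / 17.1658 = 1.555.

1.555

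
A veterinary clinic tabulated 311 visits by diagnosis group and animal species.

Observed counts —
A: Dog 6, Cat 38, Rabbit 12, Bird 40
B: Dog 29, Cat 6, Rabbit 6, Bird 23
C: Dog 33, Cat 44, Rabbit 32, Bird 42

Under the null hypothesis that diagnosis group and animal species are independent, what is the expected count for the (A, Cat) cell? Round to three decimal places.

27.164

Row total (A) = 96; column total (Cat) = 88; grand total N = 311.
Expected count = (row total × column total) / N = 96 × 88 / 311 = 27.164.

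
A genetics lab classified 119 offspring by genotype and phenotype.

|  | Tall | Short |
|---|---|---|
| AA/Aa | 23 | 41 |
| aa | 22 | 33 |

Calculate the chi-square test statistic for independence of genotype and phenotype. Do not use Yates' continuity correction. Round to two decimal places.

Row totals: 64, 55. Column totals: 45, 74. Grand total N = 119.
Expected counts (row total × column total / N):
  AA/Aa, Tall: 64×45/119 = 24.202
  AA/Aa, Short: 64×74/119 = 39.798
  aa, Tall: 55×45/119 = 20.798
  aa, Short: 55×74/119 = 34.202
Contributions (O − E)²/E:
  (23 − 24.202)²/24.202 = 0.0597
  (41 − 39.798)²/39.798 = 0.0363
  (22 − 20.798)²/20.798 = 0.0695
  (33 − 34.202)²/34.202 = 0.0422
χ² = 0.0597 + 0.0363 + 0.0695 + 0.0422 = 0.21

0.21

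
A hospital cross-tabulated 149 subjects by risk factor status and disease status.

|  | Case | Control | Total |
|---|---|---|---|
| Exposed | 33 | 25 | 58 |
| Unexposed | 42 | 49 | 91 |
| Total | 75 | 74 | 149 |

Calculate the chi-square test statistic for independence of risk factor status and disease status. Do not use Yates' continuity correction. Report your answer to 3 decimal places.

Grand total N = 149.
Expected counts (row total × column total / N):
  Exposed, Case: 58×75/149 = 29.1946
  Exposed, Control: 58×74/149 = 28.8054
  Unexposed, Case: 91×75/149 = 45.8054
  Unexposed, Control: 91×74/149 = 45.1946
Contributions (O − E)²/E:
  (33 − 29.1946)²/29.1946 = 0.4960
  (25 − 28.8054)²/28.8054 = 0.5027
  (42 − 45.8054)²/45.8054 = 0.3161
  (49 − 45.1946)²/45.1946 = 0.3204
χ² = 0.4960 + 0.5027 + 0.3161 + 0.3204 = 1.635

1.635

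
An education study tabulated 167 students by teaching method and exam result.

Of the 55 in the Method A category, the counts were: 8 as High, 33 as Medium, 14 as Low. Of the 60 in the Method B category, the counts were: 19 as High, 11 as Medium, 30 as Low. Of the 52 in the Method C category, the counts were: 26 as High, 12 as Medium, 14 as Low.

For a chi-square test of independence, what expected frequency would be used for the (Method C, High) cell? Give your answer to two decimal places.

Row total (Method C) = 52; column total (High) = 53; grand total N = 167.
Expected count = (row total × column total) / N = 52 × 53 / 167 = 16.50.

16.50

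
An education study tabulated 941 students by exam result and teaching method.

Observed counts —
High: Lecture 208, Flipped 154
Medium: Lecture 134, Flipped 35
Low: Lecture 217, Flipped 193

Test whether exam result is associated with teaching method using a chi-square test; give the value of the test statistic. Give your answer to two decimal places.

35.41

Row totals: 362, 169, 410. Column totals: 559, 382. Grand total N = 941.
Expected counts (row total × column total / N):
  High, Lecture: 362×559/941 = 215.046
  High, Flipped: 362×382/941 = 146.954
  Medium, Lecture: 169×559/941 = 100.394
  Medium, Flipped: 169×382/941 = 68.606
  Low, Lecture: 410×559/941 = 243.560
  Low, Flipped: 410×382/941 = 166.440
Contributions (O − E)²/E:
  (208 − 215.046)²/215.046 = 0.2309
  (154 − 146.954)²/146.954 = 0.3378
  (134 − 100.394)²/100.394 = 11.2493
  (35 − 68.606)²/68.606 = 16.4616
  (217 − 243.560)²/243.560 = 2.8963
  (193 − 166.440)²/166.440 = 4.2384
χ² = 0.2309 + 0.3378 + 11.2493 + 16.4616 + 2.8963 + 4.2384 = 35.41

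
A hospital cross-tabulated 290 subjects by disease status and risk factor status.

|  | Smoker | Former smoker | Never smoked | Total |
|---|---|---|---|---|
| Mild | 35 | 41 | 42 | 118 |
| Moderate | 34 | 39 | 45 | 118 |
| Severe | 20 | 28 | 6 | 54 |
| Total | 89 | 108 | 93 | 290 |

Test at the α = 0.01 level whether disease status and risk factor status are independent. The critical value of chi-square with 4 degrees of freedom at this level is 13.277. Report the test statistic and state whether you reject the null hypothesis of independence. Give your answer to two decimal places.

13.94; reject H₀

Grand total N = 290.
Expected counts (row total × column total / N):
  Mild, Smoker: 118×89/290 = 36.214
  Mild, Former smoker: 118×108/290 = 43.945
  Mild, Never smoked: 118×93/290 = 37.841
  Moderate, Smoker: 118×89/290 = 36.214
  Moderate, Former smoker: 118×108/290 = 43.945
  Moderate, Never smoked: 118×93/290 = 37.841
  Severe, Smoker: 54×89/290 = 16.572
  Severe, Former smoker: 54×108/290 = 20.110
  Severe, Never smoked: 54×93/290 = 17.317
Contributions (O − E)²/E:
  (35 − 36.214)²/36.214 = 0.0407
  (41 − 43.945)²/43.945 = 0.1974
  (42 − 37.841)²/37.841 = 0.4571
  (34 − 36.214)²/36.214 = 0.1354
  (39 − 43.945)²/43.945 = 0.5564
  (45 − 37.841)²/37.841 = 1.3544
  (20 − 16.572)²/16.572 = 0.7091
  (28 − 20.110)²/20.110 = 3.0956
  (6 − 17.317)²/17.317 = 7.3959
χ² = 0.0407 + 0.1974 + 0.4571 + 0.1354 + 0.5564 + 1.3544 + 0.7091 + 3.0956 + 7.3959 = 13.94
df = (3−1)(3−1) = 4. Since 13.94 > 13.277, reject the null hypothesis of independence at α = 0.01.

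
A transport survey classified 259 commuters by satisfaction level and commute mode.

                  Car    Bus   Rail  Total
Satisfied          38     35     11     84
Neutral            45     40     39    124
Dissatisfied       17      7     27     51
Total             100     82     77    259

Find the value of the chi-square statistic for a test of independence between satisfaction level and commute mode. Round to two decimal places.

26.53

Grand total N = 259.
Expected counts (row total × column total / N):
  Satisfied, Car: 84×100/259 = 32.432
  Satisfied, Bus: 84×82/259 = 26.595
  Satisfied, Rail: 84×77/259 = 24.973
  Neutral, Car: 124×100/259 = 47.876
  Neutral, Bus: 124×82/259 = 39.259
  Neutral, Rail: 124×77/259 = 36.865
  Dissatisfied, Car: 51×100/259 = 19.691
  Dissatisfied, Bus: 51×82/259 = 16.147
  Dissatisfied, Rail: 51×77/259 = 15.162
Contributions (O − E)²/E:
  (38 − 32.432)²/32.432 = 0.9559
  (35 − 26.595)²/26.595 = 2.6563
  (11 − 24.973)²/24.973 = 7.8182
  (45 − 47.876)²/47.876 = 0.1728
  (40 − 39.259)²/39.259 = 0.0140
  (39 − 36.865)²/36.865 = 0.1236
  (17 − 19.691)²/19.691 = 0.3678
  (7 − 16.147)²/16.147 = 5.1816
  (27 − 15.162)²/15.162 = 9.2427
χ² = 0.9559 + 2.6563 + 7.8182 + 0.1728 + 0.0140 + 0.1236 + 0.3678 + 5.1816 + 9.2427 = 26.53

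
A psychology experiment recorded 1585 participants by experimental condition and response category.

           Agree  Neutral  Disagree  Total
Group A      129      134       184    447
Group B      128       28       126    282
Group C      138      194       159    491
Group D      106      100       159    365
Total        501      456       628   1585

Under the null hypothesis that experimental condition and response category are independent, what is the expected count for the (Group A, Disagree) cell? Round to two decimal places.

177.11

Row total (Group A) = 447; column total (Disagree) = 628; grand total N = 1585.
Expected count = (row total × column total) / N = 447 × 628 / 1585 = 177.11.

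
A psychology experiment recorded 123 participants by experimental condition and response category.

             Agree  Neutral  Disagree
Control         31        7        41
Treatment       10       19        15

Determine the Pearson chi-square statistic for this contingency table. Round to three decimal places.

20.028

Row totals: 79, 44. Column totals: 41, 26, 56. Grand total N = 123.
Expected counts (row total × column total / N):
  Control, Agree: 79×41/123 = 26.3333
  Control, Neutral: 79×26/123 = 16.6992
  Control, Disagree: 79×56/123 = 35.9675
  Treatment, Agree: 44×41/123 = 14.6667
  Treatment, Neutral: 44×26/123 = 9.3008
  Treatment, Disagree: 44×56/123 = 20.0325
Contributions (O − E)²/E:
  (31 − 26.3333)²/26.3333 = 0.8270
  (7 − 16.6992)²/16.6992 = 5.6335
  (41 − 35.9675)²/35.9675 = 0.7041
  (10 − 14.6667)²/14.6667 = 1.4849
  (19 − 9.3008)²/9.3008 = 10.1147
  (15 − 20.0325)²/20.0325 = 1.2642
χ² = 0.8270 + 5.6335 + 0.7041 + 1.4849 + 10.1147 + 1.2642 = 20.028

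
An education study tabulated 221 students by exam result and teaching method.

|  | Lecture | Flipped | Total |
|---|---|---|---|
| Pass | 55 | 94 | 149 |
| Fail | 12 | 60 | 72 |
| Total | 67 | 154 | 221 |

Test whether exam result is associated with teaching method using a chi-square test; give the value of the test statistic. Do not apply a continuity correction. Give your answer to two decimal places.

Grand total N = 221.
Expected counts (row total × column total / N):
  Pass, Lecture: 149×67/221 = 45.172
  Pass, Flipped: 149×154/221 = 103.828
  Fail, Lecture: 72×67/221 = 21.828
  Fail, Flipped: 72×154/221 = 50.172
Contributions (O − E)²/E:
  (55 − 45.172)²/45.172 = 2.1383
  (94 − 103.828)²/103.828 = 0.9303
  (12 − 21.828)²/21.828 = 4.4250
  (60 − 50.172)²/50.172 = 1.9252
χ² = 2.1383 + 0.9303 + 4.4250 + 1.9252 = 9.42

9.42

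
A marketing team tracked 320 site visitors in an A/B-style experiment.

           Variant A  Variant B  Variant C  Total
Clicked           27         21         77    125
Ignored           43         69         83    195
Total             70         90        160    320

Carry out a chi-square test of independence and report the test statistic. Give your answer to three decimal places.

14.882

Grand total N = 320.
Expected counts (row total × column total / N):
  Clicked, Variant A: 125×70/320 = 27.3438
  Clicked, Variant B: 125×90/320 = 35.1562
  Clicked, Variant C: 125×160/320 = 62.5000
  Ignored, Variant A: 195×70/320 = 42.6562
  Ignored, Variant B: 195×90/320 = 54.8438
  Ignored, Variant C: 195×160/320 = 97.5000
Contributions (O − E)²/E:
  (27 − 27.3438)²/27.3438 = 0.0043
  (21 − 35.1562)²/35.1562 = 5.7002
  (77 − 62.5000)²/62.5000 = 3.3640
  (43 − 42.6562)²/42.6562 = 0.0028
  (69 − 54.8438)²/54.8438 = 3.6540
  (83 − 97.5000)²/97.5000 = 2.1564
χ² = 0.0043 + 5.7002 + 3.3640 + 0.0028 + 3.6540 + 2.1564 = 14.882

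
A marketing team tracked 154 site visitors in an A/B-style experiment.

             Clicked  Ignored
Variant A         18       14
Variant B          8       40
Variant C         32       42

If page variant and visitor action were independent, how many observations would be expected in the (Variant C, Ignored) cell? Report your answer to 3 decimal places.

46.130

Row total (Variant C) = 74; column total (Ignored) = 96; grand total N = 154.
Expected count = (row total × column total) / N = 74 × 96 / 154 = 46.130.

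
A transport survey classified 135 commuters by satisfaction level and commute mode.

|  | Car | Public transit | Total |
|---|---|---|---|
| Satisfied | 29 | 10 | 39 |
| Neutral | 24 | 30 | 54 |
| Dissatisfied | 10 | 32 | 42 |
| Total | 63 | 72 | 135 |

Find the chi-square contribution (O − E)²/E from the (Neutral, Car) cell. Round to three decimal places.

Row total (Neutral) = 54; column total (Car) = 63; N = 135.
Expected count E = 54 × 63 / 135 = 25.2000.
Contribution = (O − E)²/E = (24 − 25.2000)² / 25.2000 = 0.057.

0.057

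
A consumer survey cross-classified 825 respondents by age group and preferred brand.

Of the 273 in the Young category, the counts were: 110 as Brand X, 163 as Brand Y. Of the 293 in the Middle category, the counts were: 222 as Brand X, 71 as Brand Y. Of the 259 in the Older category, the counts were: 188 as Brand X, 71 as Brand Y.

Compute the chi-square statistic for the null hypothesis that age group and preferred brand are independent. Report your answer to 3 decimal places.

Row totals: 273, 293, 259. Column totals: 520, 305. Grand total N = 825.
Expected counts (row total × column total / N):
  Young, Brand X: 273×520/825 = 172.0727
  Young, Brand Y: 273×305/825 = 100.9273
  Middle, Brand X: 293×520/825 = 184.6788
  Middle, Brand Y: 293×305/825 = 108.3212
  Older, Brand X: 259×520/825 = 163.2485
  Older, Brand Y: 259×305/825 = 95.7515
Contributions (O − E)²/E:
  (110 − 172.0727)²/172.0727 = 22.3918
  (163 − 100.9273)²/100.9273 = 38.1762
  (222 − 184.6788)²/184.6788 = 7.5421
  (71 − 108.3212)²/108.3212 = 12.8587
  (188 − 163.2485)²/163.2485 = 3.7528
  (71 − 95.7515)²/95.7515 = 6.3982
χ² = 22.3918 + 38.1762 + 7.5421 + 12.8587 + 3.7528 + 6.3982 = 91.120

91.120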